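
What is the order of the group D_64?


|D_n| = 2n (n rotations and n reflections)
|D_64| = 2×64 = 128

|D_64| = 128


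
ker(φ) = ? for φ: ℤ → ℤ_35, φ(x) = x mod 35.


Kernel = preimage of identity
ker(φ) = {x ∈ ℤ : x ≡ 0 (mod 35)} = 35ℤ = {0, ±35, ±70, ...}

ker(φ) = 35ℤ


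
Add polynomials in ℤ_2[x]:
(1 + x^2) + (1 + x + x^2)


Add coefficients mod 2:
x^0: 1 + 1 = 0 (mod 2)
x^1: 0 + 1 = 1 (mod 2)
x^2: 1 + 1 = 0 (mod 2)
Result: x

f + g = x


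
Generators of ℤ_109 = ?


g generates ℤ_n iff gcd(g,n) = 1
Prime factors of 109: 109
Generators are g ∈ {1,...,108} not divisible by any of these primes.
Generators: {1, 2, 3, 4, 5, 6, 7, 8, 9, 10, 11, 12, 13, 14, 15, 16, 17, 18, 19, 20, 21, 22, 23, 24, 25, 26, 27, 28, 29, 30, 31, 32, 33, 34, 35, 36, 37, 38, 39, 40, 41, 42, 43, 44, 45, 46, 47, 48, 49, 50, 51, 52, 53, 54, 55, 56, 57, 58, 59, 60, 61, 62, 63, 64, 65, 66, 67, 68, 69, 70, 71, 72, 73, 74, 75, 76, 77, 78, 79, 80, 81, 82, 83, 84, 85, 86, 87, 88, 89, 90, 91, 92, 93, 94, 95, 96, 97, 98, 99, 100, 101, 102, 103, 104, 105, 106, 107, 108}
Number of generators = φ(109) = 108

Generators of ℤ_109 = {1, 2, 3, 4, 5, 6, 7, 8, 9, 10, 11, 12, 13, 14, 15, 16, 17, 18, 19, 20, 21, 22, 23, 24, 25, 26, 27, 28, 29, 30, 31, 32, 33, 34, 35, 36, 37, 38, 39, 40, 41, 42, 43, 44, 45, 46, 47, 48, 49, 50, 51, 52, 53, 54, 55, 56, 57, 58, 59, 60, 61, 62, 63, 64, 65, 66, 67, 68, 69, 70, 71, 72, 73, 74, 75, 76, 77, 78, 79, 80, 81, 82, 83, 84, 85, 86, 87, 88, 89, 90, 91, 92, 93, 94, 95, 96, 97, 98, 99, 100, 101, 102, 103, 104, 105, 106, 107, 108}


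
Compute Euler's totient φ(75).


Factor n: 75 = 3 × 5^2
φ(n) = n · ∏(1 - 1/p) over distinct primes p | n
φ(75) = 75 · (1 - 1/3) · (1 - 1/5) = 40

φ(75) = 40


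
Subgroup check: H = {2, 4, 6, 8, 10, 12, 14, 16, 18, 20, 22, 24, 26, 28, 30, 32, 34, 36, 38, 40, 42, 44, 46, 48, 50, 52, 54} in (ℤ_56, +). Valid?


Subgroup test for H = {2, 4, 6, 8, 10, 12, 14, 16, 18, 20, 22, 24, 26, 28, 30, 32, 34, 36, 38, 40, 42, 44, 46, 48, 50, 52, 54} in (ℤ_56, +):
(1) 0 ∈ H? No
(2) Closure: for all a,b ∈ H, (a+b) mod 56 ∈ H? No  [counterexample: 2 + 54 = 0 ∉ H]
(3) Inverses: for all a ∈ H, -a mod 56 ∈ H? Yes

No, H is not a subgroup of ℤ_56


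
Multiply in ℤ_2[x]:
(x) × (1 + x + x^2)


Expand and collect like terms; reduce coefficients mod 2:
x^0: 0·1 = 0 ≡ 0 (mod 2)
x^1: 0·1 + 1·1 = 1 ≡ 1 (mod 2)
x^2: 0·1 + 1·1 = 1 ≡ 1 (mod 2)
x^3: 1·1 = 1 ≡ 1 (mod 2)
Result: x + x^2 + x^3

f · g = x + x^2 + x^3


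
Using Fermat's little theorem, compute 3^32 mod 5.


Fermat's little theorem: if p is prime and gcd(a,p)=1, then a^(p-1) ≡ 1 (mod p)
p = 5 is prime, gcd(3,5) = 1
Reduce exponent: 32 mod 4 = 0
So 3^32 ≡ 3^0 (mod 5)
3^0 = 1

3^32 ≡ 1 (mod 5)


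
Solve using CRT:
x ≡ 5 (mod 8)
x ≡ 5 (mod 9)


m₁ = 8, m₂ = 9, gcd = 1, so CRT applies. M = m₁·m₂ = 72
Let M₁ = M/m₁ = 9, M₂ = M/m₂ = 8
Find y₁ ≡ M₁⁻¹ (mod m₁): 9⁻¹ ≡ 1 (mod 8)
Find y₂ ≡ M₂⁻¹ (mod m₂): 8⁻¹ ≡ 8 (mod 9)
x = a₁·M₁·y₁ + a₂·M₂·y₂ = 5·9·1 + 5·8·8 = 365
Reduce mod 72: x ≡ 5
Check: 5 mod 8 = 5 ✓, 5 mod 9 = 5 ✓

x ≡ 5 (mod 72)


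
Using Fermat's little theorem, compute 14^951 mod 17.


Fermat's little theorem: if p is prime and gcd(a,p)=1, then a^(p-1) ≡ 1 (mod p)
p = 17 is prime, gcd(14,17) = 1
Reduce exponent: 951 mod 16 = 7
So 14^951 ≡ 14^7 (mod 17)
14^7 mod 17 = 6

14^951 ≡ 6 (mod 17)


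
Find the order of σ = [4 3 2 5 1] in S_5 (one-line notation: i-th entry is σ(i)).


Cycle decomposition: (1 4 5) (2 3)
Cycle lengths: 3, 2
Order = lcm(3, 2) = 6

ord(σ) = 6


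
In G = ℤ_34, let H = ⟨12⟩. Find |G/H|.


|⟨12⟩| = n / gcd(12, 34) = 34 / 2 = 17
H is normal (ℤ_34 is abelian).
|G/H| = |G| / |H| = 34 / 17 = 2

|G/H| = 2


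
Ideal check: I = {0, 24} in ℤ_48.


Check ideal conditions for I = {0, 24} in ℤ_48:
(1) I is an additive subgroup? Yes
(2) For r ∈ ℤ_48 and a ∈ I: r·a ∈ I? Yes

Yes, I is an ideal of ℤ_48


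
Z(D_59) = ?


Z(G) = {g ∈ G | gx = xg for all x ∈ G}
For odd n, Z(D_n) = {e}: no nontrivial rotation commutes with all reflections

Z(D_59) = {e}


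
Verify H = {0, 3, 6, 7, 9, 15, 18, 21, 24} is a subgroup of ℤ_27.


Subgroup test for H = {0, 3, 6, 7, 9, 15, 18, 21, 24} in (ℤ_27, +):
(1) 0 ∈ H? Yes
(2) Closure: for all a,b ∈ H, (a+b) mod 27 ∈ H? No  [counterexample: 3 + 7 = 10 ∉ H]
(3) Inverses: for all a ∈ H, -a mod 27 ∈ H? No

No, H is not a subgroup of ℤ_27


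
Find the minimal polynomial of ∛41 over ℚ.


∛41 satisfies x³ - 41 = 0, irreducible over ℚ (no rational root; 41 is not a perfect cube)

Minimal polynomial: x³ - 41


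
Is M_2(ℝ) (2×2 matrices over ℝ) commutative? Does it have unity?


Matrix multiplication is non-commutative for n ≥ 2; the identity matrix I is the unity; singular matrices give zero divisors, so not an integral domain
Commutative: No
Integral domain: No
Has unity: Yes

M_2(ℝ) (2×2 matrices over ℝ): Commutative=No, Unity=Yes


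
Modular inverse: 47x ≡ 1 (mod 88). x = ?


Use the extended Euclidean algorithm to write 1 = 47·s + 88·t; then s mod 88 is the inverse.
Euclidean algorithm:
  47 = 0·88 + 47
  88 = 1·47 + 41
  47 = 1·41 + 6
  41 = 6·6 + 5
  6 = 1·5 + 1
  5 = 5·1 + 0
gcd(47,88) = 1
Back-substitution gives: 47·(15) + 88·(-8) = 1
So 47⁻¹ ≡ 15 ≡ 15 (mod 88)
Check: 47 × 15 = 705 ≡ 1 (mod 88) ✓

47⁻¹ ≡ 15 (mod 88)


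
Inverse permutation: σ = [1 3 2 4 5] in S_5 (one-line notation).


To find σ⁻¹, swap domain and range:
σ(1) = 1 → σ⁻¹(1) = 1
σ(2) = 3 → σ⁻¹(3) = 2
σ(3) = 2 → σ⁻¹(2) = 3
σ(4) = 4 → σ⁻¹(4) = 4
σ(5) = 5 → σ⁻¹(5) = 5

σ⁻¹ = [1 3 2 4 5]


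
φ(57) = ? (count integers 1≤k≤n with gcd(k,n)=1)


Factor n: 57 = 3 × 19
φ(n) = n · ∏(1 - 1/p) over distinct primes p | n
φ(57) = 57 · (1 - 1/3) · (1 - 1/19) = 36

φ(57) = 36


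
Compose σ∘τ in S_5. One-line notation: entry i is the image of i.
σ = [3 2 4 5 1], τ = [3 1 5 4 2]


σ∘τ: apply τ first, then σ
1 →τ 3 →σ 4
2 →τ 1 →σ 3
3 →τ 5 →σ 1
4 →τ 4 →σ 5
5 →τ 2 →σ 2

σ∘τ = [4 3 1 5 2]


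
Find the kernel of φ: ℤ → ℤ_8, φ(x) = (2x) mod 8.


Kernel = preimage of identity
ker(φ) = {x ∈ ℤ : 2x ≡ 0 (mod 8)}. gcd(2,8) = 2, so 2x ≡ 0 (mod 8) ⟺ x ≡ 0 (mod 8/2 = 4). Hence ker(φ) = 4ℤ

ker(φ) = 4ℤ


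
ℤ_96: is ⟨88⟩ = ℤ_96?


g generates ℤ_n iff gcd(g, n) = 1
gcd(88, 96) = 8
Since gcd = 8 ≠ 1, ⟨88⟩ has order 12 < 96, so 88 is not a generator.

No, 88 does not generate ℤ_96


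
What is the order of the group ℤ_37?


ℤ_n has n elements.

|ℤ_37| = 37


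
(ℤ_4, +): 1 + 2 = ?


Operation: addition mod 4
1 + 2 = (a + b) mod 4 with a = 1, b = 2

1 + 2 = 3


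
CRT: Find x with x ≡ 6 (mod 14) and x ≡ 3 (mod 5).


m₁ = 14, m₂ = 5, gcd = 1, so CRT applies. M = m₁·m₂ = 70
Let M₁ = M/m₁ = 5, M₂ = M/m₂ = 14
Find y₁ ≡ M₁⁻¹ (mod m₁): 5⁻¹ ≡ 3 (mod 14)
Find y₂ ≡ M₂⁻¹ (mod m₂): 14⁻¹ ≡ 4 (mod 5)
x = a₁·M₁·y₁ + a₂·M₂·y₂ = 6·5·3 + 3·14·4 = 258
Reduce mod 70: x ≡ 48
Check: 48 mod 14 = 6 ✓, 48 mod 5 = 3 ✓

x ≡ 48 (mod 70)


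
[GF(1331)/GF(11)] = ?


GF(1331) = GF(11^3), so the extension degree is 3

[GF(1331)/GF(11)] = 3


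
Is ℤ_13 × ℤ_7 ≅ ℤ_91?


Comparing ℤ_13 × ℤ_7 and ℤ_91:
gcd(13,7) = 1, so ℤ_13 × ℤ_7 ≅ ℤ_91 (CRT)

Yes, ℤ_13 × ℤ_7 ≅ ℤ_91


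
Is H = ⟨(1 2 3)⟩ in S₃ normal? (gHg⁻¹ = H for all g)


H = ⟨(1 2 3)⟩ in S₃
⟨(1 2 3)⟩ has order 3 and index 2 in S₃; index-2 subgroups are normal

Yes, normal subgroup


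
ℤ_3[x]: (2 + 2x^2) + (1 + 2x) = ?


Add coefficients mod 3:
x^0: 2 + 1 = 0 (mod 3)
x^1: 0 + 2 = 2 (mod 3)
x^2: 2 + 0 = 2 (mod 3)
Result: 2x + 2x^2

f + g = 2x + 2x^2


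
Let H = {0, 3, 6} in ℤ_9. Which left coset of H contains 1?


1 + H = {1 + h (mod 9) : h ∈ H}
1+0=1, 1+3=4, 1+6=7

1 + H = {1, 4, 7}


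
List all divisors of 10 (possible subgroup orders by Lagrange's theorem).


Lagrange's theorem: |H| divides |G|
|G| = 10
Divisors of 10: 1, 2, 5, 10

Possible subgroup orders: {1, 2, 5, 10}


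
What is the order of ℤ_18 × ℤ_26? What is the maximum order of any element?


|ℤ_18 × ℤ_26| = 18 × 26 = 468
Max element order = lcm(18,26) = 234
Cyclic? No (gcd=2)

|ℤ_18×ℤ_26| = 468, max element order = 234


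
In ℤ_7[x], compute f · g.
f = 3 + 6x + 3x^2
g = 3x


Expand and collect like terms; reduce coefficients mod 7:
x^0: 3·0 = 0 ≡ 0 (mod 7)
x^1: 3·3 + 6·0 = 9 ≡ 2 (mod 7)
x^2: 6·3 + 3·0 = 18 ≡ 4 (mod 7)
x^3: 3·3 = 9 ≡ 2 (mod 7)
Result: 2x + 4x^2 + 2x^3

f · g = 2x + 4x^2 + 2x^3


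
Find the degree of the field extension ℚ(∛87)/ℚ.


∛87 has minimal polynomial x³ - 87 (irreducible over ℚ since 87 is not a perfect cube)

[ℚ(∛87)/ℚ] = 3


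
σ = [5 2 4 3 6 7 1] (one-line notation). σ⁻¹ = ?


To find σ⁻¹, swap domain and range:
σ(1) = 5 → σ⁻¹(5) = 1
σ(2) = 2 → σ⁻¹(2) = 2
σ(3) = 4 → σ⁻¹(4) = 3
σ(4) = 3 → σ⁻¹(3) = 4
σ(5) = 6 → σ⁻¹(6) = 5
σ(6) = 7 → σ⁻¹(7) = 6
σ(7) = 1 → σ⁻¹(1) = 7

σ⁻¹ = [7 2 4 3 1 5 6]


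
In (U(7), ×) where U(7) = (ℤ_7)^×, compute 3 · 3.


Operation: multiplication mod 7
3 · 3 = (a × b) mod 7 with a = 3, b = 3

3 · 3 = 2


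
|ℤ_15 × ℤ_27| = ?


|A × B| = |A| · |B|
|ℤ_15 × ℤ_27| = 15 × 27 = 405

|ℤ_15 × ℤ_27| = 405


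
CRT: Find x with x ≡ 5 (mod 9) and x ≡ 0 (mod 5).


m₁ = 9, m₂ = 5, gcd = 1, so CRT applies. M = m₁·m₂ = 45
Let M₁ = M/m₁ = 5, M₂ = M/m₂ = 9
Find y₁ ≡ M₁⁻¹ (mod m₁): 5⁻¹ ≡ 2 (mod 9)
Find y₂ ≡ M₂⁻¹ (mod m₂): 9⁻¹ ≡ 4 (mod 5)
x = a₁·M₁·y₁ + a₂·M₂·y₂ = 5·5·2 + 0·9·4 = 50
Reduce mod 45: x ≡ 5
Check: 5 mod 9 = 5 ✓, 5 mod 5 = 0 ✓

x ≡ 5 (mod 45)


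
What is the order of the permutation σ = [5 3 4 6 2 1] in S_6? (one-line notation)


Cycle decomposition: (1 5 2 3 4 6)
Cycle lengths: 6
Order = lcm(6) = 6

ord(σ) = 6


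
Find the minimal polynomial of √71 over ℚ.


√71 satisfies x² - 71 = 0, irreducible over ℚ since 71 is squarefree

Minimal polynomial: x² - 71


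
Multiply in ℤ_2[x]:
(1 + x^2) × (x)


Expand and collect like terms; reduce coefficients mod 2:
x^0: 1·0 = 0 ≡ 0 (mod 2)
x^1: 1·1 + 0·0 = 1 ≡ 1 (mod 2)
x^2: 0·1 + 1·0 = 0 ≡ 0 (mod 2)
x^3: 1·1 = 1 ≡ 1 (mod 2)
Result: x + x^3

f · g = x + x^3


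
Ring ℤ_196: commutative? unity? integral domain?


ℤ_196 is a commutative ring with unity 1; 196 = 2×98 is composite, so 2·98 ≡ 0 gives zero divisors (not an integral domain)
Commutative: Yes
Integral domain: No
Has unity: Yes

ℤ_196: Commutative=Yes, Unity=Yes


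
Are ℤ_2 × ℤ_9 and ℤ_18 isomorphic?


Comparing ℤ_2 × ℤ_9 and ℤ_18:
gcd(2,9) = 1, so ℤ_2 × ℤ_9 ≅ ℤ_18 (CRT)

Yes, ℤ_2 × ℤ_9 ≅ ℤ_18


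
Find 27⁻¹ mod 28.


Use the extended Euclidean algorithm to write 1 = 27·s + 28·t; then s mod 28 is the inverse.
Euclidean algorithm:
  27 = 0·28 + 27
  28 = 1·27 + 1
  27 = 27·1 + 0
gcd(27,28) = 1
Back-substitution gives: 27·(-1) + 28·(1) = 1
So 27⁻¹ ≡ -1 ≡ 27 (mod 28)
Check: 27 × 27 = 729 ≡ 1 (mod 28) ✓

27⁻¹ ≡ 27 (mod 28)


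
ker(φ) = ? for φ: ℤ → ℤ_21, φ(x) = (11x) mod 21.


Kernel = preimage of identity
ker(φ) = {x ∈ ℤ : 11x ≡ 0 (mod 21)}. gcd(11,21) = 1, so 11x ≡ 0 (mod 21) ⟺ x ≡ 0 (mod 21/1 = 21). Hence ker(φ) = 21ℤ

ker(φ) = 21ℤ


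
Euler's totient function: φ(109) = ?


Factor n: 109 = 109
φ(n) = n · ∏(1 - 1/p) over distinct primes p | n
φ(109) = 109 · (1 - 1/109) = 108

φ(109) = 108


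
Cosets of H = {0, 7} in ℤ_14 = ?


H = {0, 7}, |H| = 2
Number of cosets = |G|/|H| = 14/2 = 7
0 + H = {0, 7}
1 + H = {1, 8}
2 + H = {2, 9}
3 + H = {3, 10}
4 + H = {4, 11}
5 + H = {5, 12}
6 + H = {6, 13}

Cosets: 0+H={0,7}; 1+H={1,8}; 2+H={2,9}; 3+H={3,10}; 4+H={4,11}; 5+H={5,12}; 6+H={6,13}


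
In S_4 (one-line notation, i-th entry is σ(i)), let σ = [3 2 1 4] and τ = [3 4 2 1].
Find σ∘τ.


σ∘τ: apply τ first, then σ
1 →τ 3 →σ 1
2 →τ 4 →σ 4
3 →τ 2 →σ 2
4 →τ 1 →σ 3

σ∘τ = [1 4 2 3]


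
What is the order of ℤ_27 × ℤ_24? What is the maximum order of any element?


|ℤ_27 × ℤ_24| = 27 × 24 = 648
Max element order = lcm(27,24) = 216
Cyclic? No (gcd=3)

|ℤ_27×ℤ_24| = 648, max element order = 216


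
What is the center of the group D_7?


Z(G) = {g ∈ G | gx = xg for all x ∈ G}
For odd n, Z(D_n) = {e}: no nontrivial rotation commutes with all reflections

Z(D_7) = {e}


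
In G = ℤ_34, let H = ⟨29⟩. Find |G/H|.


|⟨29⟩| = n / gcd(29, 34) = 34 / 1 = 34
H is normal (ℤ_34 is abelian).
|G/H| = |G| / |H| = 34 / 34 = 1

|G/H| = 1


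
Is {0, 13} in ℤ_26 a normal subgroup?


H = {0, 13} in ℤ_26
ℤ_26 is abelian; every subgroup of an abelian group is normal

Yes, normal subgroup


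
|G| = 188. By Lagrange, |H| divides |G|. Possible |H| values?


Lagrange's theorem: |H| divides |G|
|G| = 188
Divisors of 188: 1, 2, 4, 47, 94, 188

Possible subgroup orders: {1, 2, 4, 47, 94, 188}


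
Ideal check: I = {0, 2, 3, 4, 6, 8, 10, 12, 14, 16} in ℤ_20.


Check ideal conditions for I = {0, 2, 3, 4, 6, 8, 10, 12, 14, 16} in ℤ_20:
(1) I is an additive subgroup? No
(2) For r ∈ ℤ_20 and a ∈ I: r·a ∈ I? No  [counterexample: r=3, a=3, r·a mod 20 = 9 ∉ I]

No, I is not an ideal of ℤ_20


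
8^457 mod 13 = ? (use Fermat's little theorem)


Fermat's little theorem: if p is prime and gcd(a,p)=1, then a^(p-1) ≡ 1 (mod p)
p = 13 is prime, gcd(8,13) = 1
Reduce exponent: 457 mod 12 = 1
So 8^457 ≡ 8^1 (mod 13)
8^1 mod 13 = 8

8^457 ≡ 8 (mod 13)


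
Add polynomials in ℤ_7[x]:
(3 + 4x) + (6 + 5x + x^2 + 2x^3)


Add coefficients mod 7:
x^0: 3 + 6 = 2 (mod 7)
x^1: 4 + 5 = 2 (mod 7)
x^2: 0 + 1 = 1 (mod 7)
x^3: 0 + 2 = 2 (mod 7)
Result: 2 + 2x + x^2 + 2x^3

f + g = 2 + 2x + x^2 + 2x^3


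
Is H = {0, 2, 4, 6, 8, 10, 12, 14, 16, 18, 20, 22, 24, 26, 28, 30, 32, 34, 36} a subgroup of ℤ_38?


Subgroup test for H = {0, 2, 4, 6, 8, 10, 12, 14, 16, 18, 20, 22, 24, 26, 28, 30, 32, 34, 36} in (ℤ_38, +):
(1) 0 ∈ H? Yes
(2) Closure: for all a,b ∈ H, (a+b) mod 38 ∈ H? Yes
(3) Inverses: for all a ∈ H, -a mod 38 ∈ H? Yes

Yes, H is a subgroup of ℤ_38


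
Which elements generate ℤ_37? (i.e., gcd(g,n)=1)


g generates ℤ_n iff gcd(g,n) = 1
Prime factors of 37: 37
Generators are g ∈ {1,...,36} not divisible by any of these primes.
Generators: {1, 2, 3, 4, 5, 6, 7, 8, 9, 10, 11, 12, 13, 14, 15, 16, 17, 18, 19, 20, 21, 22, 23, 24, 25, 26, 27, 28, 29, 30, 31, 32, 33, 34, 35, 36}
Number of generators = φ(37) = 36

Generators of ℤ_37 = {1, 2, 3, 4, 5, 6, 7, 8, 9, 10, 11, 12, 13, 14, 15, 16, 17, 18, 19, 20, 21, 22, 23, 24, 25, 26, 27, 28, 29, 30, 31, 32, 33, 34, 35, 36}


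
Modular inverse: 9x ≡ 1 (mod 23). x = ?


Use the extended Euclidean algorithm to write 1 = 9·s + 23·t; then s mod 23 is the inverse.
Euclidean algorithm:
  9 = 0·23 + 9
  23 = 2·9 + 5
  9 = 1·5 + 4
  5 = 1·4 + 1
  4 = 4·1 + 0
gcd(9,23) = 1
Back-substitution gives: 9·(-5) + 23·(2) = 1
So 9⁻¹ ≡ -5 ≡ 18 (mod 23)
Check: 9 × 18 = 162 ≡ 1 (mod 23) ✓

9⁻¹ ≡ 18 (mod 23)


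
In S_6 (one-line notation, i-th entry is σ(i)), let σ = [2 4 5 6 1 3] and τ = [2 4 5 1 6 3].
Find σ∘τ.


σ∘τ: apply τ first, then σ
1 →τ 2 →σ 4
2 →τ 4 →σ 6
3 →τ 5 →σ 1
4 →τ 1 →σ 2
5 →τ 6 →σ 3
6 →τ 3 →σ 5

σ∘τ = [4 6 1 2 3 5]


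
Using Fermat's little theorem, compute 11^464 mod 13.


Fermat's little theorem: if p is prime and gcd(a,p)=1, then a^(p-1) ≡ 1 (mod p)
p = 13 is prime, gcd(11,13) = 1
Reduce exponent: 464 mod 12 = 8
So 11^464 ≡ 11^8 (mod 13)
11^8 mod 13 = 9

11^464 ≡ 9 (mod 13)


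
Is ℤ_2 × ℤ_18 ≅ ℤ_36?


Comparing ℤ_2 × ℤ_18 and ℤ_36:
gcd(2,18) = 2 ≠ 1. Max element order in ℤ_2×ℤ_18 is lcm(2,18) = 18 < 36, so it has no element of order 36

No, ℤ_2 × ℤ_18 ≇ ℤ_36


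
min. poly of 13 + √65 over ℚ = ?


Let α = 13 + √65. Then α - 13 = √65, so (α - 13)² = 65, giving α² - 26α + 104 = 0. Degree 2 and α ∉ ℚ, so this is the minimal polynomial.

Minimal polynomial: x² - 26x + 104


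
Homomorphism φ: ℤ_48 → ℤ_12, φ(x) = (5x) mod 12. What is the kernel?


Kernel = preimage of identity
ker(φ) = {x ∈ ℤ_48 : 5x ≡ 0 (mod 12)}. Since 12 | 48, φ is well-defined. The kernel is the cyclic subgroup ⟨12⟩ of ℤ_48 (order 4), i.e. {0, 12, 24, 36}

ker(φ) = {0, 12, 24, 36}


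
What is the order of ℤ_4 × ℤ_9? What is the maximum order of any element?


|ℤ_4 × ℤ_9| = 4 × 9 = 36
Max element order = lcm(4,9) = 36
Cyclic? Yes (gcd=1)

|ℤ_4×ℤ_9| = 36, max element order = 36


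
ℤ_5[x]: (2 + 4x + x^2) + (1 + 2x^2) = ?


Add coefficients mod 5:
x^0: 2 + 1 = 3 (mod 5)
x^1: 4 + 0 = 4 (mod 5)
x^2: 1 + 2 = 3 (mod 5)
Result: 3 + 4x + 3x^2

f + g = 3 + 4x + 3x^2


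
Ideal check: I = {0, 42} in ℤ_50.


Check ideal conditions for I = {0, 42} in ℤ_50:
(1) I is an additive subgroup? No
(2) For r ∈ ℤ_50 and a ∈ I: r·a ∈ I? No  [counterexample: r=2, a=42, r·a mod 50 = 34 ∉ I]

No, I is not an ideal of ℤ_50


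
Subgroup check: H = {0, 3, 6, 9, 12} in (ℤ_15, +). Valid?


Subgroup test for H = {0, 3, 6, 9, 12} in (ℤ_15, +):
(1) 0 ∈ H? Yes
(2) Closure: for all a,b ∈ H, (a+b) mod 15 ∈ H? Yes
(3) Inverses: for all a ∈ H, -a mod 15 ∈ H? Yes

Yes, H is a subgroup of ℤ_15


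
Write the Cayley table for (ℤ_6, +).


Elements: {0, 1, 2, 3, 4, 5}
Operation: addition mod 6
Entry (a, b) = (a + b) mod 6

Cayley table:
  | 0 | 1 | 2 | 3 | 4 | 5
0 | 0 | 1 | 2 | 3 | 4 | 5
1 | 1 | 2 | 3 | 4 | 5 | 0
2 | 2 | 3 | 4 | 5 | 0 | 1
3 | 3 | 4 | 5 | 0 | 1 | 2
4 | 4 | 5 | 0 | 1 | 2 | 3
5 | 5 | 0 | 1 | 2 | 3 | 4


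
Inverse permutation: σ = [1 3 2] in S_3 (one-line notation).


To find σ⁻¹, swap domain and range:
σ(1) = 1 → σ⁻¹(1) = 1
σ(2) = 3 → σ⁻¹(3) = 2
σ(3) = 2 → σ⁻¹(2) = 3

σ⁻¹ = [1 3 2]


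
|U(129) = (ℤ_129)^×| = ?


U(n) is the group of units mod n; |U(n)| = φ(n)
|U(129)| = φ(129) = 84

|U(129) = (ℤ_129)^×| = 84


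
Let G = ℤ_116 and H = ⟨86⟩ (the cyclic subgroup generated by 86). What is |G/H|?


|⟨86⟩| = n / gcd(86, 116) = 116 / 2 = 58
H is normal (ℤ_116 is abelian).
|G/H| = |G| / |H| = 116 / 58 = 2

|G/H| = 2


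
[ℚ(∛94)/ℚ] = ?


∛94 has minimal polynomial x³ - 94 (irreducible over ℚ since 94 is not a perfect cube)

[ℚ(∛94)/ℚ] = 3


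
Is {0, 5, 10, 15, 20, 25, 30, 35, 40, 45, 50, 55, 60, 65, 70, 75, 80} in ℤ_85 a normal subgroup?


H = {0, 5, 10, 15, 20, 25, 30, 35, 40, 45, 50, 55, 60, 65, 70, 75, 80} in ℤ_85
ℤ_85 is abelian; every subgroup of an abelian group is normal

Yes, normal subgroup


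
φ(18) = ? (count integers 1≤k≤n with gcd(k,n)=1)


φ(n) = count of k ∈ {1,...,n} with gcd(k,n)=1
Coprimes to 18: {1, 5, 7, 11, 13, 17}
Count: 6

φ(18) = 6


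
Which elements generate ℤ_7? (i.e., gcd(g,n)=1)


g generates ℤ_n iff gcd(g,n) = 1
Checking each g ∈ {1,...,6}:
gcd(1,7) = 1
gcd(2,7) = 1
gcd(3,7) = 1
gcd(4,7) = 1
gcd(5,7) = 1
gcd(6,7) = 1
Generators: {1, 2, 3, 4, 5, 6}
Number of generators = φ(7) = 6

Generators of ℤ_7 = {1, 2, 3, 4, 5, 6}


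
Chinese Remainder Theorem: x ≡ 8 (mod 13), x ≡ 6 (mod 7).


m₁ = 13, m₂ = 7, gcd = 1, so CRT applies. M = m₁·m₂ = 91
Let M₁ = M/m₁ = 7, M₂ = M/m₂ = 13
Find y₁ ≡ M₁⁻¹ (mod m₁): 7⁻¹ ≡ 2 (mod 13)
Find y₂ ≡ M₂⁻¹ (mod m₂): 13⁻¹ ≡ 6 (mod 7)
x = a₁·M₁·y₁ + a₂·M₂·y₂ = 8·7·2 + 6·13·6 = 580
Reduce mod 91: x ≡ 34
Check: 34 mod 13 = 8 ✓, 34 mod 7 = 6 ✓

x ≡ 34 (mod 91)


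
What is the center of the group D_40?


Z(G) = {g ∈ G | gx = xg for all x ∈ G}
For even n, Z(D_n) = {e, r^(n/2)}: the 180° rotation r^20 commutes with every reflection and rotation

Z(D_40) = {e, r^20}


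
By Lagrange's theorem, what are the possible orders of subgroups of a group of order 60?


Lagrange's theorem: |H| divides |G|
|G| = 60
Divisors of 60: 1, 2, 3, 4, 5, 6, 10, 12, 15, 20, 30, 60

Possible subgroup orders: {1, 2, 3, 4, 5, 6, 10, 12, 15, 20, 30, 60}


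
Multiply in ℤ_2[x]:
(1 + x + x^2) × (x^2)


Expand and collect like terms; reduce coefficients mod 2:
x^0: 1·0 = 0 ≡ 0 (mod 2)
x^1: 1·0 + 1·0 = 0 ≡ 0 (mod 2)
x^2: 1·1 + 1·0 + 1·0 = 1 ≡ 1 (mod 2)
x^3: 1·1 + 1·0 = 1 ≡ 1 (mod 2)
x^4: 1·1 = 1 ≡ 1 (mod 2)
Result: x^2 + x^3 + x^4

f · g = x^2 + x^3 + x^4


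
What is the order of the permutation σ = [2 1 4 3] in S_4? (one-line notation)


Cycle decomposition: (1 2) (3 4)
Cycle lengths: 2, 2
Order = lcm(2, 2) = 2

ord(σ) = 2


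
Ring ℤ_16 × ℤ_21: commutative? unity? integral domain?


Direct product ring; commutative with unity (1,1); but (1,0)·(0,1) = (0,0) gives zero divisors, so not an integral domain
Commutative: Yes
Integral domain: No
Has unity: Yes

ℤ_16 × ℤ_21: Commutative=Yes, Unity=Yes


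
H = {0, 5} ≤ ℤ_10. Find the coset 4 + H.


4 + H = {4 + h (mod 10) : h ∈ H}
4+0=4, 4+5=9

4 + H = {4, 9}


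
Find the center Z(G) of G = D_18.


Z(G) = {g ∈ G | gx = xg for all x ∈ G}
For even n, Z(D_n) = {e, r^(n/2)}: the 180° rotation r^9 commutes with every reflection and rotation

Z(D_18) = {e, r^9}


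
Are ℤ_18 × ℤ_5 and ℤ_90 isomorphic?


Comparing ℤ_18 × ℤ_5 and ℤ_90:
gcd(18,5) = 1, so ℤ_18 × ℤ_5 ≅ ℤ_90 (CRT)

Yes, ℤ_18 × ℤ_5 ≅ ℤ_90


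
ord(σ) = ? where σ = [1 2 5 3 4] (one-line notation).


Cycle decomposition: (3 5 4)
Cycle lengths: 3
Order = lcm(3) = 3

ord(σ) = 3


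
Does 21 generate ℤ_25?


g generates ℤ_n iff gcd(g, n) = 1
gcd(21, 25) = 1
Since gcd = 1, 21 is a generator.

Yes, 21 generates ℤ_25


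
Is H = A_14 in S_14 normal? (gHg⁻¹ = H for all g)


H = A_14 in S_14
A_14 has index 2 in S_14, and every subgroup of index 2 is normal

Yes, normal subgroup


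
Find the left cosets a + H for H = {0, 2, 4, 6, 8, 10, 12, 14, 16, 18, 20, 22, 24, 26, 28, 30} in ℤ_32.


H = {0, 2, 4, 6, 8, 10, 12, 14, 16, 18, 20, 22, 24, 26, 28, 30}, |H| = 16
Number of cosets = |G|/|H| = 32/16 = 2
0 + H = {0, 2, 4, 6, 8, 10, 12, 14, 16, 18, 20, 22, 24, 26, 28, 30}
1 + H = {1, 3, 5, 7, 9, 11, 13, 15, 17, 19, 21, 23, 25, 27, 29, 31}

Cosets: 0+H={0,2,4,6,8,10,12,14,16,18,20,22,24,26,28,30}; 1+H={1,3,5,7,9,11,13,15,17,19,21,23,25,27,29,31}


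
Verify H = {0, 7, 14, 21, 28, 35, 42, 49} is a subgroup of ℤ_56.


Subgroup test for H = {0, 7, 14, 21, 28, 35, 42, 49} in (ℤ_56, +):
(1) 0 ∈ H? Yes
(2) Closure: for all a,b ∈ H, (a+b) mod 56 ∈ H? Yes
(3) Inverses: for all a ∈ H, -a mod 56 ∈ H? Yes

Yes, H is a subgroup of ℤ_56


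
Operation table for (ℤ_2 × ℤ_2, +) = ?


Elements: {(0,0), (0,1), (1,0), (1,1)}
Operation: componentwise addition mod (2, 2)
Entry (a, b) = ((a₁+b₁) mod 2, (a₂+b₂) mod 2)

Cayley table:
      | (0,0) | (0,1) | (1,0) | (1,1)
(0,0) | (0,0) | (0,1) | (1,0) | (1,1)
(0,1) | (0,1) | (0,0) | (1,1) | (1,0)
(1,0) | (1,0) | (1,1) | (0,0) | (0,1)
(1,1) | (1,1) | (1,0) | (0,1) | (0,0)


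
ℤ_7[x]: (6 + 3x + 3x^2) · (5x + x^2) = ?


Expand and collect like terms; reduce coefficients mod 7:
x^0: 6·0 = 0 ≡ 0 (mod 7)
x^1: 6·5 + 3·0 = 30 ≡ 2 (mod 7)
x^2: 6·1 + 3·5 + 3·0 = 21 ≡ 0 (mod 7)
x^3: 3·1 + 3·5 = 18 ≡ 4 (mod 7)
x^4: 3·1 = 3 ≡ 3 (mod 7)
Result: 2x + 4x^3 + 3x^4

f · g = 2x + 4x^3 + 3x^4


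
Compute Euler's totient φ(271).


Factor n: 271 = 271
φ(n) = n · ∏(1 - 1/p) over distinct primes p | n
φ(271) = 271 · (1 - 1/271) = 270

φ(271) = 270


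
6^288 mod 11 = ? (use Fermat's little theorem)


Fermat's little theorem: if p is prime and gcd(a,p)=1, then a^(p-1) ≡ 1 (mod p)
p = 11 is prime, gcd(6,11) = 1
Reduce exponent: 288 mod 10 = 8
So 6^288 ≡ 6^8 (mod 11)
6^8 mod 11 = 4

6^288 ≡ 4 (mod 11)


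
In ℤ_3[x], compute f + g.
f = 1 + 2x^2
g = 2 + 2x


Add coefficients mod 3:
x^0: 1 + 2 = 0 (mod 3)
x^1: 0 + 2 = 2 (mod 3)
x^2: 2 + 0 = 2 (mod 3)
Result: 2x + 2x^2

f + g = 2x + 2x^2


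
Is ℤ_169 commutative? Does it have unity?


ℤ_169 is a commutative ring with unity 1; 169 = 13×13 is composite, so 13·13 ≡ 0 gives zero divisors (not an integral domain)
Commutative: Yes
Integral domain: No
Has unity: Yes

ℤ_169: Commutative=Yes, Unity=Yes


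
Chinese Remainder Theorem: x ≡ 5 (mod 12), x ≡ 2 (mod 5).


m₁ = 12, m₂ = 5, gcd = 1, so CRT applies. M = m₁·m₂ = 60
Let M₁ = M/m₁ = 5, M₂ = M/m₂ = 12
Find y₁ ≡ M₁⁻¹ (mod m₁): 5⁻¹ ≡ 5 (mod 12)
Find y₂ ≡ M₂⁻¹ (mod m₂): 12⁻¹ ≡ 3 (mod 5)
x = a₁·M₁·y₁ + a₂·M₂·y₂ = 5·5·5 + 2·12·3 = 197
Reduce mod 60: x ≡ 17
Check: 17 mod 12 = 5 ✓, 17 mod 5 = 2 ✓

x ≡ 17 (mod 60)


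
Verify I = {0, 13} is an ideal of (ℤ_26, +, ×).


Check ideal conditions for I = {0, 13} in ℤ_26:
(1) I is an additive subgroup? Yes
(2) For r ∈ ℤ_26 and a ∈ I: r·a ∈ I? Yes

Yes, I is an ideal of ℤ_26


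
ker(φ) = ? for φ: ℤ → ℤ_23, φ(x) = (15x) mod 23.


Kernel = preimage of identity
ker(φ) = {x ∈ ℤ : 15x ≡ 0 (mod 23)}. gcd(15,23) = 1, so 15x ≡ 0 (mod 23) ⟺ x ≡ 0 (mod 23/1 = 23). Hence ker(φ) = 23ℤ

ker(φ) = 23ℤ


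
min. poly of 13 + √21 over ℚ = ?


Let α = 13 + √21. Then α - 13 = √21, so (α - 13)² = 21, giving α² - 26α + 148 = 0. Degree 2 and α ∉ ℚ, so this is the minimal polynomial.

Minimal polynomial: x² - 26x + 148


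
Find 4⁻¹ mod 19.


Use the extended Euclidean algorithm to write 1 = 4·s + 19·t; then s mod 19 is the inverse.
Euclidean algorithm:
  4 = 0·19 + 4
  19 = 4·4 + 3
  4 = 1·3 + 1
  3 = 3·1 + 0
gcd(4,19) = 1
Back-substitution gives: 4·(5) + 19·(-1) = 1
So 4⁻¹ ≡ 5 ≡ 5 (mod 19)
Check: 4 × 5 = 20 ≡ 1 (mod 19) ✓

4⁻¹ ≡ 5 (mod 19)


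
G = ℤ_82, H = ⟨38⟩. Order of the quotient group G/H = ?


|⟨38⟩| = n / gcd(38, 82) = 82 / 2 = 41
H is normal (ℤ_82 is abelian).
|G/H| = |G| / |H| = 82 / 41 = 2

|G/H| = 2


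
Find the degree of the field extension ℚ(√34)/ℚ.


√34 has minimal polynomial x² - 34 (irreducible over ℚ since 34 is squarefree)

[ℚ(√34)/ℚ] = 2


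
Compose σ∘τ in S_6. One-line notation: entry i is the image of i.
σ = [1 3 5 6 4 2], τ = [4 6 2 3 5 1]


σ∘τ: apply τ first, then σ
1 →τ 4 →σ 6
2 →τ 6 →σ 2
3 →τ 2 →σ 3
4 →τ 3 →σ 5
5 →τ 5 →σ 4
6 →τ 1 →σ 1

σ∘τ = [6 2 3 5 4 1]


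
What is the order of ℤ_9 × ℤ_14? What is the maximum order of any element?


|ℤ_9 × ℤ_14| = 9 × 14 = 126
Max element order = lcm(9,14) = 126
Cyclic? Yes (gcd=1)

|ℤ_9×ℤ_14| = 126, max element order = 126


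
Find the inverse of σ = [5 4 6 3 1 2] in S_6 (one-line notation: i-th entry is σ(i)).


To find σ⁻¹, swap domain and range:
σ(1) = 5 → σ⁻¹(5) = 1
σ(2) = 4 → σ⁻¹(4) = 2
σ(3) = 6 → σ⁻¹(6) = 3
σ(4) = 3 → σ⁻¹(3) = 4
σ(5) = 1 → σ⁻¹(1) = 5
σ(6) = 2 → σ⁻¹(2) = 6

σ⁻¹ = [5 6 4 2 1 3]


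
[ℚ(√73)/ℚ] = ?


√73 has minimal polynomial x² - 73 (irreducible over ℚ since 73 is squarefree)

[ℚ(√73)/ℚ] = 2


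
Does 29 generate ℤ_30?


g generates ℤ_n iff gcd(g, n) = 1
gcd(29, 30) = 1
Since gcd = 1, 29 is a generator.

Yes, 29 generates ℤ_30


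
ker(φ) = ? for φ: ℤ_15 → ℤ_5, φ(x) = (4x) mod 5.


Kernel = preimage of identity
ker(φ) = {x ∈ ℤ_15 : 4x ≡ 0 (mod 5)}. Since 5 | 15, φ is well-defined. The kernel is the cyclic subgroup ⟨5⟩ of ℤ_15 (order 3), i.e. {0, 5, 10}

ker(φ) = {0, 5, 10}


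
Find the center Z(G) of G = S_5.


Z(G) = {g ∈ G | gx = xg for all x ∈ G}
S_n is non-abelian for n ≥ 3; Z(S_5) is trivial

Z(S_5) = {e}


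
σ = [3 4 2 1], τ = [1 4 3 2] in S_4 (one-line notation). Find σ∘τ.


σ∘τ: apply τ first, then σ
1 →τ 1 →σ 3
2 →τ 4 →σ 1
3 →τ 3 →σ 2
4 →τ 2 →σ 4

σ∘τ = [3 1 2 4]


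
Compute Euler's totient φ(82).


Factor n: 82 = 2 × 41
φ(n) = n · ∏(1 - 1/p) over distinct primes p | n
φ(82) = 82 · (1 - 1/2) · (1 - 1/41) = 40

φ(82) = 40


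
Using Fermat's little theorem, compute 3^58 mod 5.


Fermat's little theorem: if p is prime and gcd(a,p)=1, then a^(p-1) ≡ 1 (mod p)
p = 5 is prime, gcd(3,5) = 1
Reduce exponent: 58 mod 4 = 2
So 3^58 ≡ 3^2 (mod 5)
3^2 mod 5 = 4

3^58 ≡ 4 (mod 5)


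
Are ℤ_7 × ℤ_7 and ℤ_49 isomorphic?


Comparing ℤ_7 × ℤ_7 and ℤ_49:
gcd(7,7) = 7 ≠ 1. Max element order in ℤ_7×ℤ_7 is lcm(7,7) = 7 < 49, so it has no element of order 49

No, ℤ_7 × ℤ_7 ≇ ℤ_49


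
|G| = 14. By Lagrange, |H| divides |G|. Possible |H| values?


Lagrange's theorem: |H| divides |G|
|G| = 14
Divisors of 14: 1, 2, 7, 14

Possible subgroup orders: {1, 2, 7, 14}


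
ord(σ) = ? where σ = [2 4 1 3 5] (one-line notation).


Cycle decomposition: (1 2 4 3)
Cycle lengths: 4
Order = lcm(4) = 4

ord(σ) = 4


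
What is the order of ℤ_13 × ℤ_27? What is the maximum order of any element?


|ℤ_13 × ℤ_27| = 13 × 27 = 351
Max element order = lcm(13,27) = 351
Cyclic? Yes (gcd=1)

|ℤ_13×ℤ_27| = 351, max element order = 351


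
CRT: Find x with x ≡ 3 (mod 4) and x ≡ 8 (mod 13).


m₁ = 4, m₂ = 13, gcd = 1, so CRT applies. M = m₁·m₂ = 52
Let M₁ = M/m₁ = 13, M₂ = M/m₂ = 4
Find y₁ ≡ M₁⁻¹ (mod m₁): 13⁻¹ ≡ 1 (mod 4)
Find y₂ ≡ M₂⁻¹ (mod m₂): 4⁻¹ ≡ 10 (mod 13)
x = a₁·M₁·y₁ + a₂·M₂·y₂ = 3·13·1 + 8·4·10 = 359
Reduce mod 52: x ≡ 47
Check: 47 mod 4 = 3 ✓, 47 mod 13 = 8 ✓

x ≡ 47 (mod 52)


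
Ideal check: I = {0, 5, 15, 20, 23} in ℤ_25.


Check ideal conditions for I = {0, 5, 15, 20, 23} in ℤ_25:
(1) I is an additive subgroup? No
(2) For r ∈ ℤ_25 and a ∈ I: r·a ∈ I? No  [counterexample: r=2, a=5, r·a mod 25 = 10 ∉ I]

No, I is not an ideal of ℤ_25


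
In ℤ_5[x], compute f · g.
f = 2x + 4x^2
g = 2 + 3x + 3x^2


Expand and collect like terms; reduce coefficients mod 5:
x^0: 0·2 = 0 ≡ 0 (mod 5)
x^1: 0·3 + 2·2 = 4 ≡ 4 (mod 5)
x^2: 0·3 + 2·3 + 4·2 = 14 ≡ 4 (mod 5)
x^3: 2·3 + 4·3 = 18 ≡ 3 (mod 5)
x^4: 4·3 = 12 ≡ 2 (mod 5)
Result: 4x + 4x^2 + 3x^3 + 2x^4

f · g = 4x + 4x^2 + 3x^3 + 2x^4


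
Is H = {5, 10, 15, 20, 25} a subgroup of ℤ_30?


Subgroup test for H = {5, 10, 15, 20, 25} in (ℤ_30, +):
(1) 0 ∈ H? No
(2) Closure: for all a,b ∈ H, (a+b) mod 30 ∈ H? No  [counterexample: 5 + 25 = 0 ∉ H]
(3) Inverses: for all a ∈ H, -a mod 30 ∈ H? Yes

No, H is not a subgroup of ℤ_30


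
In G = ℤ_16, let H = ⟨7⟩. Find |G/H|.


|⟨7⟩| = n / gcd(7, 16) = 16 / 1 = 16
H is normal (ℤ_16 is abelian).
|G/H| = |G| / |H| = 16 / 16 = 1

|G/H| = 1


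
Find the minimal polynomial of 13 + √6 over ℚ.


Let α = 13 + √6. Then α - 13 = √6, so (α - 13)² = 6, giving α² - 26α + 163 = 0. Degree 2 and α ∉ ℚ, so this is the minimal polynomial.

Minimal polynomial: x² - 26x + 163


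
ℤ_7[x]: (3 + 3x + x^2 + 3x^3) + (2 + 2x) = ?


Add coefficients mod 7:
x^0: 3 + 2 = 5 (mod 7)
x^1: 3 + 2 = 5 (mod 7)
x^2: 1 + 0 = 1 (mod 7)
x^3: 3 + 0 = 3 (mod 7)
Result: 5 + 5x + x^2 + 3x^3

f + g = 5 + 5x + x^2 + 3x^3


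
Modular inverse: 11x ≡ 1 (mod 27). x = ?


Use the extended Euclidean algorithm to write 1 = 11·s + 27·t; then s mod 27 is the inverse.
Euclidean algorithm:
  11 = 0·27 + 11
  27 = 2·11 + 5
  11 = 2·5 + 1
  5 = 5·1 + 0
gcd(11,27) = 1
Back-substitution gives: 11·(5) + 27·(-2) = 1
So 11⁻¹ ≡ 5 ≡ 5 (mod 27)
Check: 11 × 5 = 55 ≡ 1 (mod 27) ✓

11⁻¹ ≡ 5 (mod 27)


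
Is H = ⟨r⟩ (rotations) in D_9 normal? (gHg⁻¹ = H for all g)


H = ⟨r⟩ (rotations) in D_9
The rotation subgroup ⟨r⟩ has index 2 in D_9, so it is normal

Yes, normal subgroup


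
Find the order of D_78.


|D_n| = 2n (n rotations and n reflections)
|D_78| = 2×78 = 156

|D_78| = 156


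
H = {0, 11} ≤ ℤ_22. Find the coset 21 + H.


21 + H = {21 + h (mod 22) : h ∈ H}
21+0=21, 21+11=10
21 + H = {10, 21} = 10 + H

21 + H = {10, 21}


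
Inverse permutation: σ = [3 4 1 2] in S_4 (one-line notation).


To find σ⁻¹, swap domain and range:
σ(1) = 3 → σ⁻¹(3) = 1
σ(2) = 4 → σ⁻¹(4) = 2
σ(3) = 1 → σ⁻¹(1) = 3
σ(4) = 2 → σ⁻¹(2) = 4

σ⁻¹ = [3 4 1 2]


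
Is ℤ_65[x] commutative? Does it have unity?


ℤ_65 has zero divisors (5·13 ≡ 0), and these lift to constant zero divisors in ℤ_65[x]; so not an integral domain
Commutative: Yes
Integral domain: No
Has unity: Yes

ℤ_65[x]: Commutative=Yes, Unity=Yes


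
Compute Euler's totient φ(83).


Factor n: 83 = 83
φ(n) = n · ∏(1 - 1/p) over distinct primes p | n
φ(83) = 83 · (1 - 1/83) = 82

φ(83) = 82


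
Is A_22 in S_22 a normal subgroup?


H = A_22 in S_22
A_22 has index 2 in S_22, and every subgroup of index 2 is normal

Yes, normal subgroup


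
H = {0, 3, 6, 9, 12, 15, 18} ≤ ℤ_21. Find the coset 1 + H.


1 + H = {1 + h (mod 21) : h ∈ H}
1+0=1, 1+3=4, 1+6=7, 1+9=10, 1+12=13, 1+15=16, 1+18=19

1 + H = {1, 4, 7, 10, 13, 16, 19}


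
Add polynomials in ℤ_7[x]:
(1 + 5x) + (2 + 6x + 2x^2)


Add coefficients mod 7:
x^0: 1 + 2 = 3 (mod 7)
x^1: 5 + 6 = 4 (mod 7)
x^2: 0 + 2 = 2 (mod 7)
Result: 3 + 4x + 2x^2

f + g = 3 + 4x + 2x^2


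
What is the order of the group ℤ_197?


ℤ_n has n elements.

|ℤ_197| = 197


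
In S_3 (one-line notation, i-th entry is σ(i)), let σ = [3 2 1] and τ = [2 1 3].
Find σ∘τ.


σ∘τ: apply τ first, then σ
1 →τ 2 →σ 2
2 →τ 1 →σ 3
3 →τ 3 →σ 1

σ∘τ = [2 3 1]


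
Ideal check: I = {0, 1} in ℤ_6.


Check ideal conditions for I = {0, 1} in ℤ_6:
(1) I is an additive subgroup? No
(2) For r ∈ ℤ_6 and a ∈ I: r·a ∈ I? No  [counterexample: r=2, a=1, r·a mod 6 = 2 ∉ I]

No, I is not an ideal of ℤ_6


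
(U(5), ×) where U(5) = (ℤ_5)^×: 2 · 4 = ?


Operation: multiplication mod 5
2 · 4 = (a × b) mod 5 with a = 2, b = 4

2 · 4 = 3


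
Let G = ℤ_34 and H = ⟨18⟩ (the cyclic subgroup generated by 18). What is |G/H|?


|⟨18⟩| = n / gcd(18, 34) = 34 / 2 = 17
H is normal (ℤ_34 is abelian).
|G/H| = |G| / |H| = 34 / 17 = 2

|G/H| = 2


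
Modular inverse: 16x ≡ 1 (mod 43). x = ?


Use the extended Euclidean algorithm to write 1 = 16·s + 43·t; then s mod 43 is the inverse.
Euclidean algorithm:
  16 = 0·43 + 16
  43 = 2·16 + 11
  16 = 1·11 + 5
  11 = 2·5 + 1
  5 = 5·1 + 0
gcd(16,43) = 1
Back-substitution gives: 16·(-8) + 43·(3) = 1
So 16⁻¹ ≡ -8 ≡ 35 (mod 43)
Check: 16 × 35 = 560 ≡ 1 (mod 43) ✓

16⁻¹ ≡ 35 (mod 43)


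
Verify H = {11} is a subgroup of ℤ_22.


Subgroup test for H = {11} in (ℤ_22, +):
(1) 0 ∈ H? No
(2) Closure: for all a,b ∈ H, (a+b) mod 22 ∈ H? No  [counterexample: 11 + 11 = 0 ∉ H]
(3) Inverses: for all a ∈ H, -a mod 22 ∈ H? Yes

No, H is not a subgroup of ℤ_22


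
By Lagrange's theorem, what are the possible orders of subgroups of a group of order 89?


Lagrange's theorem: |H| divides |G|
|G| = 89
Divisors of 89: 1, 89

Possible subgroup orders: {1, 89}


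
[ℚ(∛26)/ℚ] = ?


∛26 has minimal polynomial x³ - 26 (irreducible over ℚ since 26 is not a perfect cube)

[ℚ(∛26)/ℚ] = 3


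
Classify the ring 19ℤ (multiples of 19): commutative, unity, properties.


19ℤ is a commutative ring under +,× but has no multiplicative identity (1 ∉ 19ℤ); it has no zero divisors, but without unity it is not an integral domain
Commutative: Yes
Integral domain: No
Has unity: No

19ℤ (multiples of 19): Commutative=Yes, Unity=No


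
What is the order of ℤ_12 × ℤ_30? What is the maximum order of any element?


|ℤ_12 × ℤ_30| = 12 × 30 = 360
Max element order = lcm(12,30) = 60
Cyclic? No (gcd=6)

|ℤ_12×ℤ_30| = 360, max element order = 60


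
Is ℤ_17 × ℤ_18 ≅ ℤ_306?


Comparing ℤ_17 × ℤ_18 and ℤ_306:
gcd(17,18) = 1, so ℤ_17 × ℤ_18 ≅ ℤ_306 (CRT)

Yes, ℤ_17 × ℤ_18 ≅ ℤ_306


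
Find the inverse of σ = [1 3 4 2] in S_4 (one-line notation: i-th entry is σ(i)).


To find σ⁻¹, swap domain and range:
σ(1) = 1 → σ⁻¹(1) = 1
σ(2) = 3 → σ⁻¹(3) = 2
σ(3) = 4 → σ⁻¹(4) = 3
σ(4) = 2 → σ⁻¹(2) = 4

σ⁻¹ = [1 4 2 3]


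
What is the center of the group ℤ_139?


Z(G) = {g ∈ G | gx = xg for all x ∈ G}
ℤ_139 is abelian, so Z(G) = G

Z(ℤ_139) = ℤ_139


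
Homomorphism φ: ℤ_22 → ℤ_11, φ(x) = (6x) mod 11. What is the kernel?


Kernel = preimage of identity
ker(φ) = {x ∈ ℤ_22 : 6x ≡ 0 (mod 11)}. Since 11 | 22, φ is well-defined. The kernel is the cyclic subgroup ⟨11⟩ of ℤ_22 (order 2), i.e. {0, 11}

ker(φ) = {0, 11}


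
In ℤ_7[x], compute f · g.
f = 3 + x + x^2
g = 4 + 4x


Expand and collect like terms; reduce coefficients mod 7:
x^0: 3·4 = 12 ≡ 5 (mod 7)
x^1: 3·4 + 1·4 = 16 ≡ 2 (mod 7)
x^2: 1·4 + 1·4 = 8 ≡ 1 (mod 7)
x^3: 1·4 = 4 ≡ 4 (mod 7)
Result: 5 + 2x + x^2 + 4x^3

f · g = 5 + 2x + x^2 + 4x^3


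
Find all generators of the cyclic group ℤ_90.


g generates ℤ_n iff gcd(g,n) = 1
Prime factors of 90: 2, 3, 5
Generators are g ∈ {1,...,89} not divisible by any of these primes.
Generators: {1, 7, 11, 13, 17, 19, 23, 29, 31, 37, 41, 43, 47, 49, 53, 59, 61, 67, 71, 73, 77, 79, 83, 89}
Number of generators = φ(90) = 24

Generators of ℤ_90 = {1, 7, 11, 13, 17, 19, 23, 29, 31, 37, 41, 43, 47, 49, 53, 59, 61, 67, 71, 73, 77, 79, 83, 89}


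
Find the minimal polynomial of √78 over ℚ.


√78 satisfies x² - 78 = 0, irreducible over ℚ since 78 is squarefree

Minimal polynomial: x² - 78


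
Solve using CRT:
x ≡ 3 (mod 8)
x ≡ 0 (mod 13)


m₁ = 8, m₂ = 13, gcd = 1, so CRT applies. M = m₁·m₂ = 104
Let M₁ = M/m₁ = 13, M₂ = M/m₂ = 8
Find y₁ ≡ M₁⁻¹ (mod m₁): 13⁻¹ ≡ 5 (mod 8)
Find y₂ ≡ M₂⁻¹ (mod m₂): 8⁻¹ ≡ 5 (mod 13)
x = a₁·M₁·y₁ + a₂·M₂·y₂ = 3·13·5 + 0·8·5 = 195
Reduce mod 104: x ≡ 91
Check: 91 mod 8 = 3 ✓, 91 mod 13 = 0 ✓

x ≡ 91 (mod 104)


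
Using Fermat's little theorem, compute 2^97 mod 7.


Fermat's little theorem: if p is prime and gcd(a,p)=1, then a^(p-1) ≡ 1 (mod p)
p = 7 is prime, gcd(2,7) = 1
Reduce exponent: 97 mod 6 = 1
So 2^97 ≡ 2^1 (mod 7)
2^1 mod 7 = 2

2^97 ≡ 2 (mod 7)


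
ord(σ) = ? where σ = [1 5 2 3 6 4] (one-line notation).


Cycle decomposition: (2 5 6 4 3)
Cycle lengths: 5
Order = lcm(5) = 5

ord(σ) = 5


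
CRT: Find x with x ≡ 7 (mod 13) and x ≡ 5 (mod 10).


m₁ = 13, m₂ = 10, gcd = 1, so CRT applies. M = m₁·m₂ = 130
Let M₁ = M/m₁ = 10, M₂ = M/m₂ = 13
Find y₁ ≡ M₁⁻¹ (mod m₁): 10⁻¹ ≡ 4 (mod 13)
Find y₂ ≡ M₂⁻¹ (mod m₂): 13⁻¹ ≡ 7 (mod 10)
x = a₁·M₁·y₁ + a₂·M₂·y₂ = 7·10·4 + 5·13·7 = 735
Reduce mod 130: x ≡ 85
Check: 85 mod 13 = 7 ✓, 85 mod 10 = 5 ✓

x ≡ 85 (mod 130)
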